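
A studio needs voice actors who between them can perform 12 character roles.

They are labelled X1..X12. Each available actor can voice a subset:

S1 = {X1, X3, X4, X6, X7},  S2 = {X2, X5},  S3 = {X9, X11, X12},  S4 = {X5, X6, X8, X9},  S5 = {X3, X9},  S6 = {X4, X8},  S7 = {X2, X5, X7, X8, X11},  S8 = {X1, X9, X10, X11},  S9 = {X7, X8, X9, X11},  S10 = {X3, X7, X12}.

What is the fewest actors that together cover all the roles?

4

S1 and S3 and S7 and S8 together: S1 ∪ S3 ∪ S7 ∪ S8 = {X1, X2, X3, X4, X5, X6, X7, X8, X9, X10, X11, X12} — every role is covered.
No 3 of the 10 actors cover everything (all 120 combinations miss at least one role), so 4 is optimal.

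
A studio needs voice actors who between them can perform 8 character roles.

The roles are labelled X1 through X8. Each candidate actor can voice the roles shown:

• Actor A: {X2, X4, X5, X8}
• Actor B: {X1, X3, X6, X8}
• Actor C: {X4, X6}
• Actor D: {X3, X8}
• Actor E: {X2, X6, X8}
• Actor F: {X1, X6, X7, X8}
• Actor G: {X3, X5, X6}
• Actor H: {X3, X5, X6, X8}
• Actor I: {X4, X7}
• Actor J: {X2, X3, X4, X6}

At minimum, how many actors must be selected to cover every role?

3

A and F and G together: A ∪ F ∪ G = {X1, X2, X3, X4, X5, X6, X7, X8} — every role is covered.
No 2 of the 10 actors cover everything (all 45 combinations miss at least one role), so 3 is optimal.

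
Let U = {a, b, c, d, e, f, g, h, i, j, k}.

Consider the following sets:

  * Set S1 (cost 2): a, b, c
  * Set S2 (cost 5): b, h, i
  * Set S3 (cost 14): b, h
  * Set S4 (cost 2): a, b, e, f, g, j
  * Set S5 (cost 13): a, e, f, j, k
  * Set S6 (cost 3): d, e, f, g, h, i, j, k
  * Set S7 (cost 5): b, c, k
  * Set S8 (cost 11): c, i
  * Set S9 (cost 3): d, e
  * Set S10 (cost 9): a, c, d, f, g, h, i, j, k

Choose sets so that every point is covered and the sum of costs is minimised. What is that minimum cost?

5

S1, S6 together cover every point (S1 ∪ S6 = {a, b, c, d, e, f, g, h, i, j, k}); total cost 2 + 3 = 5.
The greedy pick S4, S6, S1 costs 7; no covering selection beats 5.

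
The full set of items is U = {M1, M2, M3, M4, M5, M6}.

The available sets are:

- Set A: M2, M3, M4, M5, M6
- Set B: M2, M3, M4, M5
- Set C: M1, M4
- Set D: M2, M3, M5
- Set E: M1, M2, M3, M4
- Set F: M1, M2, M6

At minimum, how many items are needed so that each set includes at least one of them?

The 2 items {M1, M5} hit every set.
The sets C, D are pairwise disjoint, so any hitting set needs a separate item for each — at least 2. Hence 2 is optimal.

2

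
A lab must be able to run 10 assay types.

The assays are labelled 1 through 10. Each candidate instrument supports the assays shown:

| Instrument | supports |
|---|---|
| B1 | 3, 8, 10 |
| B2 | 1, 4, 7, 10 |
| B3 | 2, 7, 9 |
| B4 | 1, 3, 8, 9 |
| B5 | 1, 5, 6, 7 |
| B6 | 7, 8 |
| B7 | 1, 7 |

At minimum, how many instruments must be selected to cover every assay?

4

Take {B2, B3, B4, B5}. Their union is {1, 2, 3, 4, 5, 6, 7, 8, 9, 10}, which is all 10 assays.
Only B3 contains 2, so B3 is forced; the remaining 7 assays need at least 3 more instruments (each remaining instrument adds at most 3) — so at least 4 instruments are needed, and 4 is optimal.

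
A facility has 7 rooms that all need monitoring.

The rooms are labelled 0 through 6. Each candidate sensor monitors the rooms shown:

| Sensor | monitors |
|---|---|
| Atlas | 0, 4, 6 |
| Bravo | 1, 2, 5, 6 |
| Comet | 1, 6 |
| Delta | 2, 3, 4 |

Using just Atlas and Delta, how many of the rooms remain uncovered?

2

Union of Atlas, Delta = {0, 2, 3, 4, 6}.
Not covered: 1, 5 — 2 rooms.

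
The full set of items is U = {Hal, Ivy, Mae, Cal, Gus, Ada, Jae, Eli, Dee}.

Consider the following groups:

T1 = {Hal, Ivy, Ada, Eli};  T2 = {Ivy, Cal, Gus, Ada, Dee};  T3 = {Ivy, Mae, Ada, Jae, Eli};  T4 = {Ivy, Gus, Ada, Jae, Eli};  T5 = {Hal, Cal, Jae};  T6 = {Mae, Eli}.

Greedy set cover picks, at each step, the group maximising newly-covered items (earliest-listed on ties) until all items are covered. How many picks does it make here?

Greedy: pick T2 (covers 5 new) → pick T3 (covers 3 new) → pick T1 (covers 1 new). Total picks: 3.

3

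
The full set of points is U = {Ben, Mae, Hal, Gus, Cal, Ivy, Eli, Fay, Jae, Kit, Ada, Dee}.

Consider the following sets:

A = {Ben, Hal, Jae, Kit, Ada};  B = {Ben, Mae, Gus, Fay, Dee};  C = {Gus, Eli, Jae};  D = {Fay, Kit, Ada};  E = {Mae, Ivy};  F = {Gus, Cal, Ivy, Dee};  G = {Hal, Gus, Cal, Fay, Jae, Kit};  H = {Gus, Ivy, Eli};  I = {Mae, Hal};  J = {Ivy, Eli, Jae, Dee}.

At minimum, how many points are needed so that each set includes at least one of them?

4

Take T = {Mae, Ivy, Fay, Jae}. Each listed set contains at least one of these, so T is a hitting set of size 4.
No choice of 3 points meets every set, so 4 is the minimum.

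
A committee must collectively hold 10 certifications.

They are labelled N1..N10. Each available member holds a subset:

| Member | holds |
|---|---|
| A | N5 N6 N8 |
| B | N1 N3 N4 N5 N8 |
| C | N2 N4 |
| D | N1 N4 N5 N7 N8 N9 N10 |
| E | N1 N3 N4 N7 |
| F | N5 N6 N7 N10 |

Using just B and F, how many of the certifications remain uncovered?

2

Union of B, F = {N1, N3, N4, N5, N6, N7, N8, N10}.
Not covered: N2, N9 — 2 certifications.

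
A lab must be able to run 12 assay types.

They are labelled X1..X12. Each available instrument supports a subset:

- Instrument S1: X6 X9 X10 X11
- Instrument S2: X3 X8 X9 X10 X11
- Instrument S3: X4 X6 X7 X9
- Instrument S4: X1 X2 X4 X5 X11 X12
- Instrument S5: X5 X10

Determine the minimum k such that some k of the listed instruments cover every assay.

3

S2 and S3 and S4 together: S2 ∪ S3 ∪ S4 = {X1, X2, X3, X4, X5, X6, X7, X8, X9, X10, X11, X12} — every assay is covered.
Only S4 contains X1, so S4 is forced; the remaining 6 assays need at least 2 more instruments (each remaining instrument adds at most 4) — so at least 3 instruments are needed, and 3 is optimal.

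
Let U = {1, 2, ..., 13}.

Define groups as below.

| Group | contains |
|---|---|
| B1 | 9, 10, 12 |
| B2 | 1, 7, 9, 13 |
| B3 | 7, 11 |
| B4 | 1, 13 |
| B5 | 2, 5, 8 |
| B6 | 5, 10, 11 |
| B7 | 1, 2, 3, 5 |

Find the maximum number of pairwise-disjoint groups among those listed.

B1, B3, B4, B5 are pairwise disjoint (B1={9,10,12}; B3={7,11}; B4={1,13}; B5={2,5,8}).
Every remaining group overlaps one of these, and no 5 of the listed groups are pairwise disjoint, so 4 is the maximum.

4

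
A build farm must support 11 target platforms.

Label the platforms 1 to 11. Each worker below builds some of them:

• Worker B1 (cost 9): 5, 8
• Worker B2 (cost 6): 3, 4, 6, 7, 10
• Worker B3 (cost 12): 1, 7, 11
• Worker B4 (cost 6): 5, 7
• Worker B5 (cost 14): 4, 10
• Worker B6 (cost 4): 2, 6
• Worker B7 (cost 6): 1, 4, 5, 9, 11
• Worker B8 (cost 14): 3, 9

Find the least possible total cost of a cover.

B1, B2, B6, B7 together cover every platform (B1 ∪ B2 ∪ B6 ∪ B7 = {1, 2, 3, 4, 5, 6, 7, 8, 9, 10, 11}); total cost 9 + 6 + 4 + 6 = 25.
No covering selection has total cost below 25.

25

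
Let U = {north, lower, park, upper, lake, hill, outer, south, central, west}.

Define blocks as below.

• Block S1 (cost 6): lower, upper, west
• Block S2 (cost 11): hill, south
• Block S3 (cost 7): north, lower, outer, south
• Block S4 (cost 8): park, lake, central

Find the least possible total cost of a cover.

S1, S2, S3, S4 together cover every element (S1 ∪ S2 ∪ S3 ∪ S4 = {north, lower, park, upper, lake, hill, outer, south, central, west}); total cost 6 + 11 + 7 + 8 = 32.
No covering selection has total cost below 32.

32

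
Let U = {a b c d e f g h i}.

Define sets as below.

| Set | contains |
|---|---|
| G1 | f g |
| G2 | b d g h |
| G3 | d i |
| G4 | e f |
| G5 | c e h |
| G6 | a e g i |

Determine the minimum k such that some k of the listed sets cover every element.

G2 and G4 and G5 and G6 together: G2 ∪ G4 ∪ G5 ∪ G6 = {a, b, c, d, e, f, g, h, i} — every element is covered.
No 3 of the 6 sets cover everything (all 20 combinations miss at least one element), so 4 is optimal.

4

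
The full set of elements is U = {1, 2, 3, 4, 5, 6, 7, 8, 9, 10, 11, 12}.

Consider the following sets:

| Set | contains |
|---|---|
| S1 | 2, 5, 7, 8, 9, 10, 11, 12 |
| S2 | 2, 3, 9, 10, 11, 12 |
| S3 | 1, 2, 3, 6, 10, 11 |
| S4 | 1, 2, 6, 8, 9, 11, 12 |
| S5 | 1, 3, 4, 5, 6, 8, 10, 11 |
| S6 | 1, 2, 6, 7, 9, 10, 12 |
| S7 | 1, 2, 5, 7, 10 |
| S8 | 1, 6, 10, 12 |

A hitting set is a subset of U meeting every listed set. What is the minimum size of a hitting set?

H = {10, 12} meets every set (each contains at least one member of H), and |H| = 2.
No single element lies in every set, so at least 2 are needed and 2 is optimal.

2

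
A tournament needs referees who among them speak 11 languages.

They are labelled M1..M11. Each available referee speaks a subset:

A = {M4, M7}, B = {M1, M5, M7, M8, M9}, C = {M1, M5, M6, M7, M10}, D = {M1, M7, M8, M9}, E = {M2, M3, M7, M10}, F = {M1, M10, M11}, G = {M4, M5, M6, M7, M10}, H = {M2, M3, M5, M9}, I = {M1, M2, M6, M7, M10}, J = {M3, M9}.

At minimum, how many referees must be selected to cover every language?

4

Take {B, F, G, H}. Their union is {M1, M2, M3, M4, M5, M6, M7, M8, M9, M10, M11}, which is all 11 languages.
No 3 of the 10 referees cover everything (all 120 combinations miss at least one language), so 4 is optimal.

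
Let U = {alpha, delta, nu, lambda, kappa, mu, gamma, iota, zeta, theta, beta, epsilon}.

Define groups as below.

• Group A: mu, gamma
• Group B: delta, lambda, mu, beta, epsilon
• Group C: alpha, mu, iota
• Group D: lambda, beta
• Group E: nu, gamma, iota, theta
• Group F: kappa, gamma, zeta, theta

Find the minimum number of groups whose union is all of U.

4

B, C, E, and F cover everything between them: the union {alpha, delta, nu, lambda, kappa, mu, gamma, iota, zeta, theta, beta, epsilon} is all of U.
Only C contains alpha, so C is forced; the remaining 9 items need at least 3 more groups (each remaining group adds at most 4) — so at least 4 groups are needed, and 4 is optimal.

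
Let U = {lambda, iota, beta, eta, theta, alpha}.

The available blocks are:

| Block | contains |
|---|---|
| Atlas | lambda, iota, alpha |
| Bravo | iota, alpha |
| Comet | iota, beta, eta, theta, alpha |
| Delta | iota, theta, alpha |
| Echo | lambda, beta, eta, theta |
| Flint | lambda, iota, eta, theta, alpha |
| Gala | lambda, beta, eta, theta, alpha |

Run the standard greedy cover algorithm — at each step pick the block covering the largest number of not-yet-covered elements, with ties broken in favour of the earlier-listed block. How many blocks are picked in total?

Greedy: pick Comet (covers 5 new) → pick Atlas (covers 1 new). Total picks: 2.

2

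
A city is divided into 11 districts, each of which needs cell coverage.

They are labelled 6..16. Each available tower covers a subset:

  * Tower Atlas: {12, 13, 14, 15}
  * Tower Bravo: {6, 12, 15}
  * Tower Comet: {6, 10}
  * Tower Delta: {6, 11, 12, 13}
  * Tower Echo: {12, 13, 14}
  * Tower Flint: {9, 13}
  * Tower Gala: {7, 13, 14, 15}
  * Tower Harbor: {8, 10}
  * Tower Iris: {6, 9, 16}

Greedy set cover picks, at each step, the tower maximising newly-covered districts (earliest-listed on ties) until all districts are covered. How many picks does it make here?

Greedy: pick Atlas (covers 4 new) → pick Iris (covers 3 new) → pick Harbor (covers 2 new) → pick Delta (covers 1 new) → pick Gala (covers 1 new). Total picks: 5.
(The true minimum cover uses only 4 towers, so greedy is not optimal here.)

5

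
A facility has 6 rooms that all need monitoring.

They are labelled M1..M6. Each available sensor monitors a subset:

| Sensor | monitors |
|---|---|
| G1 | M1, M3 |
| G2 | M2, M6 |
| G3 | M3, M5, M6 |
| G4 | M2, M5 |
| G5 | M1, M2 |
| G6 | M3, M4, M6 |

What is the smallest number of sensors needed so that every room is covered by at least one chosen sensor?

G1 and G4 and G6 together: G1 ∪ G4 ∪ G6 = {M1, M2, M3, M4, M5, M6} — every room is covered.
Only G6 contains M4, so G6 is forced; the remaining 3 rooms need at least 2 more sensors (each remaining sensor adds at most 2) — so at least 3 sensors are needed, and 3 is optimal.

3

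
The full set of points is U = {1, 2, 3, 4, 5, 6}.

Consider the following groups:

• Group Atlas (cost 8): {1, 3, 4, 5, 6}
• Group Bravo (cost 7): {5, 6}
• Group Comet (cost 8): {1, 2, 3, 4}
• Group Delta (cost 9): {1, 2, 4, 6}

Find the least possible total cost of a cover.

Bravo, Comet together cover every point (Bravo ∪ Comet = {1, 2, 3, 4, 5, 6}); total cost 7 + 8 = 15.
The greedy pick Atlas, Comet costs 16; no covering selection beats 15.

15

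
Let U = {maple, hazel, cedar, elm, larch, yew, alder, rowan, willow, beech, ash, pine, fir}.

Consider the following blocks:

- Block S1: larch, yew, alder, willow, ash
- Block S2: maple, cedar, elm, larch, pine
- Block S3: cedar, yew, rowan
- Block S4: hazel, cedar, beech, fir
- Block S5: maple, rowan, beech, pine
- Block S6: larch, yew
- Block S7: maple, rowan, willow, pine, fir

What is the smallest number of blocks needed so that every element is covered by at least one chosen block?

4

S1, S2, S4, and S5 cover everything between them: the union {maple, hazel, cedar, elm, larch, yew, alder, rowan, willow, beech, ash, pine, fir} is all of U.
No 3 of the 7 blocks cover everything (all 35 combinations miss at least one element), so 4 is optimal.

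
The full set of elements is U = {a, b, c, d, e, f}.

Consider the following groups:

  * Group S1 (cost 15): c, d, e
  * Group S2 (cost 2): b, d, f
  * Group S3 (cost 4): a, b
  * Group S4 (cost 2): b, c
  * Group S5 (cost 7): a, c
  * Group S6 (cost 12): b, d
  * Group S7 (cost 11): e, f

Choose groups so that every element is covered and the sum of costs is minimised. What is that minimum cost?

S2, S3, S4, S7 together cover every element (S2 ∪ S3 ∪ S4 ∪ S7 = {a, b, c, d, e, f}); total cost 2 + 4 + 2 + 11 = 19.
No covering selection has total cost below 19.

19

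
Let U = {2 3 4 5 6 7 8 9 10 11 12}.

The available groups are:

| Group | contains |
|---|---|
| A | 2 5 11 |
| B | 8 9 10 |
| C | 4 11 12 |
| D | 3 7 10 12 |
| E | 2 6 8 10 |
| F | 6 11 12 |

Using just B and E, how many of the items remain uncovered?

6

Union of B, E = {2, 6, 8, 9, 10}.
Not covered: 3, 4, 5, 7, 11, 12 — 6 items.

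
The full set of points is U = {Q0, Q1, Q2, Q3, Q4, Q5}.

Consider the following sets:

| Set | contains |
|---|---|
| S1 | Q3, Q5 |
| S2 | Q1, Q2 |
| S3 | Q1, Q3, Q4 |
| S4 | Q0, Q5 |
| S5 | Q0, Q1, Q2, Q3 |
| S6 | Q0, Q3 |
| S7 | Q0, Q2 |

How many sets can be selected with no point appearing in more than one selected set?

2

S3, S4 are pairwise disjoint (S3={Q1,Q3,Q4}; S4={Q0,Q5}).
Every remaining set overlaps one of these, and no 3 of the listed sets are pairwise disjoint, so 2 is the maximum.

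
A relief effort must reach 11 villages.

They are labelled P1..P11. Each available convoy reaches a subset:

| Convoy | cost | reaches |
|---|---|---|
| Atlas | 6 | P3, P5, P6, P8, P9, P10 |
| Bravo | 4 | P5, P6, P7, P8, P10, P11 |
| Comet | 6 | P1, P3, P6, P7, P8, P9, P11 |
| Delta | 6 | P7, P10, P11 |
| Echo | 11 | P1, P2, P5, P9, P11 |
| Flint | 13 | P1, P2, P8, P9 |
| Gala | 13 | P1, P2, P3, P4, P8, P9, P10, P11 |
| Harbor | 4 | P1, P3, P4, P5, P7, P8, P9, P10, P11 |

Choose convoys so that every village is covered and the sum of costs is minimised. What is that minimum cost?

17

Bravo, Gala together cover every village (Bravo ∪ Gala = {P1, P2, P3, P4, P5, P6, P7, P8, P9, P10, P11}); total cost 4 + 13 = 17.
The greedy pick Harbor, Bravo, Echo costs 19; no covering selection beats 17.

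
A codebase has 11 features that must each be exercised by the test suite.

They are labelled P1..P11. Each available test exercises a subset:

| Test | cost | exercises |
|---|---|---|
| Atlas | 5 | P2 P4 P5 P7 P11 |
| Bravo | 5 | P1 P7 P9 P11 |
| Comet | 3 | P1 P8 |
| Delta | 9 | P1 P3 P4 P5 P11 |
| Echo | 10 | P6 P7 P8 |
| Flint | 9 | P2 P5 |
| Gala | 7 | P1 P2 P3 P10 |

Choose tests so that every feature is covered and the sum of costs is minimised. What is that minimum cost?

Atlas, Bravo, Echo, Gala together cover every feature (Atlas ∪ Bravo ∪ Echo ∪ Gala = {P1, P2, P3, P4, P5, P6, P7, P8, P9, P10, P11}); total cost 5 + 5 + 10 + 7 = 27.
The greedy pick Atlas, Comet, Gala, Bravo, Echo costs 30; no covering selection beats 27.

27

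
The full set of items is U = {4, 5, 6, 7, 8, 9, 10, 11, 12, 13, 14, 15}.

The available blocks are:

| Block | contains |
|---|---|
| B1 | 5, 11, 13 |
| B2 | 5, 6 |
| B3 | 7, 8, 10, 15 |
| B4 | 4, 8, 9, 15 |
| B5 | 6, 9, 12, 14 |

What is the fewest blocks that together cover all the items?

Take {B1, B3, B4, B5}. Their union is {4, 5, 6, 7, 8, 9, 10, 11, 12, 13, 14, 15}, which is all 12 items.
Only B4 contains 4, so B4 is forced; the remaining 8 items need at least 3 more blocks (each remaining block adds at most 3) — so at least 4 blocks are needed, and 4 is optimal.

4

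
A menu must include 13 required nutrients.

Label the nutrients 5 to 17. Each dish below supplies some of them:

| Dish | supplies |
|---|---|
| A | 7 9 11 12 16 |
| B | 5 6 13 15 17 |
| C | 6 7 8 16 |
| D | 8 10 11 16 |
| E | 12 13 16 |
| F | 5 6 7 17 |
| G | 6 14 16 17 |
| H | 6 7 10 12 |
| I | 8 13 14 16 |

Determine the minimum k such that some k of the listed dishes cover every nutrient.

4

A and B and D and I together: A ∪ B ∪ D ∪ I = {5, 6, 7, 8, 9, 10, 11, 12, 13, 14, 15, 16, 17} — every nutrient is covered.
No 3 of the 9 dishes cover everything (all 84 combinations miss at least one nutrient), so 4 is optimal.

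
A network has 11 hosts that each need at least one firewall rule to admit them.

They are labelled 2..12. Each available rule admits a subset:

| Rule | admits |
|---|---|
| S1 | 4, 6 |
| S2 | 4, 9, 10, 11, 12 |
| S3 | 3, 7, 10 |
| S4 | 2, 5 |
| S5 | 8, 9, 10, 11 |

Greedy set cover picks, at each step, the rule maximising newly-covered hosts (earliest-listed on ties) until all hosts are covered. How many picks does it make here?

5

Greedy: pick S2 (covers 5 new) → pick S3 (covers 2 new) → pick S4 (covers 2 new) → pick S1 (covers 1 new) → pick S5 (covers 1 new). Total picks: 5.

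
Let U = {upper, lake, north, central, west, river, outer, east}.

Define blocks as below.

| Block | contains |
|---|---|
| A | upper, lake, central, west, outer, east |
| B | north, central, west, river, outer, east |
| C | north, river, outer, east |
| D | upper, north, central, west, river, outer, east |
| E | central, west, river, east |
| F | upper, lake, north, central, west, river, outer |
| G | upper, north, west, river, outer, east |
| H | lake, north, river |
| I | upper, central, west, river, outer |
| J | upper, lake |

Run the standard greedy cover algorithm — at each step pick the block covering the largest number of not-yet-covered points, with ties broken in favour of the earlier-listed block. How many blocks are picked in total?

Greedy: pick D (covers 7 new) → pick A (covers 1 new). Total picks: 2.

2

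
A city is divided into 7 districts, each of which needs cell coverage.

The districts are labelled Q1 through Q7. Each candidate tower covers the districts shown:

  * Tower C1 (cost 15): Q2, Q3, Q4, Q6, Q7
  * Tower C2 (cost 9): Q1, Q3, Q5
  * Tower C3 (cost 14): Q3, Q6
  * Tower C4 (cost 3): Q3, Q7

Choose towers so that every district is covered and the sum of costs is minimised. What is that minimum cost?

C1, C2 together cover every district (C1 ∪ C2 = {Q1, Q2, Q3, Q4, Q5, Q6, Q7}); total cost 15 + 9 = 24.
The greedy pick C4, C2, C1 costs 27; no covering selection beats 24.

24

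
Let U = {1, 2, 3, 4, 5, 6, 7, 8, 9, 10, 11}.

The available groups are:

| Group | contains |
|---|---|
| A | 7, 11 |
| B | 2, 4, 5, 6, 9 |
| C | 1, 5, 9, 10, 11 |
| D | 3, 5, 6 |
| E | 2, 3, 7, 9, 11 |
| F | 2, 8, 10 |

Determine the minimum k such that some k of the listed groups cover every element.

4

B and C and E and F together: B ∪ C ∪ E ∪ F = {1, 2, 3, 4, 5, 6, 7, 8, 9, 10, 11} — every element is covered.
No 3 of the 6 groups cover everything (all 20 combinations miss at least one element), so 4 is optimal.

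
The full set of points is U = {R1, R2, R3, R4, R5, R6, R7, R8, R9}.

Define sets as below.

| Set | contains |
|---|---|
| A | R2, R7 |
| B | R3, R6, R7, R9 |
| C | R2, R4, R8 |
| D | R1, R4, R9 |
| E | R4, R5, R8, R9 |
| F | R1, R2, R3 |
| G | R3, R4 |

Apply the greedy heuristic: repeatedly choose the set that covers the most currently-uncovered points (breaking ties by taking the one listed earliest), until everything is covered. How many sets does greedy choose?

Greedy: pick B (covers 4 new) → pick C (covers 3 new) → pick D (covers 1 new) → pick E (covers 1 new). Total picks: 4.
(The true minimum cover uses only 3 sets, so greedy is not optimal here.)

4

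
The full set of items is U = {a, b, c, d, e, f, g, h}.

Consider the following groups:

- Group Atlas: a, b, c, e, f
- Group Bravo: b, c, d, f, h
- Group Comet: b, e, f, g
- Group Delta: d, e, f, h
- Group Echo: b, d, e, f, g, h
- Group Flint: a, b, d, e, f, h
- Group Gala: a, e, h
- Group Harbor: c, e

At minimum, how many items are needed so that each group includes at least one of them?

2

The 2 items {b, e} hit every group.
No single item lies in every group, so at least 2 are needed and 2 is optimal.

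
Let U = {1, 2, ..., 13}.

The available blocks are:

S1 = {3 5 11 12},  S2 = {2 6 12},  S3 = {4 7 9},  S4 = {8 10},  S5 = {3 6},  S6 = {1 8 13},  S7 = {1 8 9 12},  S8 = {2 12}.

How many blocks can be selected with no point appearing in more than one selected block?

4

S3, S5, S6, S8 are pairwise disjoint (S3={4,7,9}; S5={3,6}; S6={1,8,13}; S8={2,12}).
Every remaining block overlaps one of these, and no 5 of the listed blocks are pairwise disjoint, so 4 is the maximum.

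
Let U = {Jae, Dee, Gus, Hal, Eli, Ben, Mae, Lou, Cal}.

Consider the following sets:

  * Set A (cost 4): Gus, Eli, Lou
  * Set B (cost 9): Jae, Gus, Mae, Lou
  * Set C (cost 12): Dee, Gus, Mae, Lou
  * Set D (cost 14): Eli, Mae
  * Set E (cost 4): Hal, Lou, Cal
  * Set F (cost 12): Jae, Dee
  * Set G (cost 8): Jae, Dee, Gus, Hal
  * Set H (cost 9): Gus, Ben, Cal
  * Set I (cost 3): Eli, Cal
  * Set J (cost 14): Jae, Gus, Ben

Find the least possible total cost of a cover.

29

B, G, H, I together cover every point (B ∪ G ∪ H ∪ I = {Jae, Dee, Gus, Hal, Eli, Ben, Mae, Lou, Cal}); total cost 9 + 8 + 9 + 3 = 29.
The greedy pick A, E, G, B, H costs 34; no covering selection beats 29.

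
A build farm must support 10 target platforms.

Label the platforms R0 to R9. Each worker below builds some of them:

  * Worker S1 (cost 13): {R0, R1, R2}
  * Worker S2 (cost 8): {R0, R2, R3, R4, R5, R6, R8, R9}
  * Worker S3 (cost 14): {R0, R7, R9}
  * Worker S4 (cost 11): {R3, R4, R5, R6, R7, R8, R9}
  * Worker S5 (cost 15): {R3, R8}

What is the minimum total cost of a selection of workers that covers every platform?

S1, S4 together cover every platform (S1 ∪ S4 = {R0, R1, R2, R3, R4, R5, R6, R7, R8, R9}); total cost 13 + 11 = 24.
The greedy pick S2, S4, S1 costs 32; no covering selection beats 24.

24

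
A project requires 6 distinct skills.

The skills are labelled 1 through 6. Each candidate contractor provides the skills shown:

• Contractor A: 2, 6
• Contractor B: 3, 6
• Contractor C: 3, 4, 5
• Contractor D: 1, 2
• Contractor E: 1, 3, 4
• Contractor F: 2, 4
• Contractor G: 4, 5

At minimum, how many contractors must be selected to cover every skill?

B and D and G together: B ∪ D ∪ G = {1, 2, 3, 4, 5, 6} — every skill is covered.
No 2 of the 7 contractors cover everything (all 21 combinations miss at least one skill), so 3 is optimal.

3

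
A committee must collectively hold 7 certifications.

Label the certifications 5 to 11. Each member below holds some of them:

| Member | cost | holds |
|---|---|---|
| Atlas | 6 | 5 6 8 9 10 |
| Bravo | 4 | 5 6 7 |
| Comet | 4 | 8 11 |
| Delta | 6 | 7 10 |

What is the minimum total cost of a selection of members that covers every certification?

Atlas, Bravo, Comet together cover every certification (Atlas ∪ Bravo ∪ Comet = {5, 6, 7, 8, 9, 10, 11}); total cost 6 + 4 + 4 = 14.
No covering selection has total cost below 14.

14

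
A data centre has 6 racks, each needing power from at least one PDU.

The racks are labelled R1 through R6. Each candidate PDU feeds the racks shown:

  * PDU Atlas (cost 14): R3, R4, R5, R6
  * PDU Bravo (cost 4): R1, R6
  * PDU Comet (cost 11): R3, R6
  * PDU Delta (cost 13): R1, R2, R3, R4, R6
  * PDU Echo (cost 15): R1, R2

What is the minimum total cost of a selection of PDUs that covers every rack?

27

Atlas, Delta together cover every rack (Atlas ∪ Delta = {R1, R2, R3, R4, R5, R6}); total cost 14 + 13 = 27.
The greedy pick Bravo, Delta, Atlas costs 31; no covering selection beats 27.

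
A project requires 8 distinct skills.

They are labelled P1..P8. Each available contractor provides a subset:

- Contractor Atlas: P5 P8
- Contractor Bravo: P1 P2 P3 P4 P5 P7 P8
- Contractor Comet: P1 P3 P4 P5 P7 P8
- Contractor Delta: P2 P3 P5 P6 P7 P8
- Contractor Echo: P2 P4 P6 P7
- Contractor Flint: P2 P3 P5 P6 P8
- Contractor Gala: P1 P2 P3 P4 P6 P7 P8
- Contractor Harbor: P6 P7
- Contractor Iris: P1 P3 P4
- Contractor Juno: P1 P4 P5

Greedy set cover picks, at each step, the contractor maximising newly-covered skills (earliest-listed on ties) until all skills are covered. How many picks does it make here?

2

Greedy: pick Bravo (covers 7 new) → pick Delta (covers 1 new). Total picks: 2.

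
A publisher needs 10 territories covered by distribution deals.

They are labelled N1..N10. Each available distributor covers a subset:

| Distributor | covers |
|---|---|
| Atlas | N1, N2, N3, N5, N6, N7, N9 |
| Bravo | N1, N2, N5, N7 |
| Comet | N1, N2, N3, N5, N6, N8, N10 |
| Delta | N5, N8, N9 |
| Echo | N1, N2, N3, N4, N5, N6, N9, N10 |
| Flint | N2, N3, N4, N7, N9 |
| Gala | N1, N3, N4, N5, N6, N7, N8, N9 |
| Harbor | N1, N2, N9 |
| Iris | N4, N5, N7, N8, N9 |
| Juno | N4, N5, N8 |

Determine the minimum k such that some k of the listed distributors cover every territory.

Take {Comet, Flint}. Their union is {N1, N2, N3, N4, N5, N6, N7, N8, N9, N10}, which is all 10 territories.
No single distributor has all 10 territories (the largest, Echo, has 8), so 2 is optimal.

2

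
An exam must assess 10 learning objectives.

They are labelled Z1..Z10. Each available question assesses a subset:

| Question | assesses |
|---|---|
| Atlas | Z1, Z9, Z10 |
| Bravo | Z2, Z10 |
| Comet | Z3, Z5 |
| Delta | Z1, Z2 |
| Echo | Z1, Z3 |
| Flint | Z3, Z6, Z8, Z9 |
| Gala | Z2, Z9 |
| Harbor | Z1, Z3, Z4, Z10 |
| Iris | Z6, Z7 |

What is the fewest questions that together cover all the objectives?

Comet and Flint and Gala and Harbor and Iris together: Comet ∪ Flint ∪ Gala ∪ Harbor ∪ Iris = {Z1, Z2, Z3, Z4, Z5, Z6, Z7, Z8, Z9, Z10} — every objective is covered.
No 4 of the 9 questions cover everything (all 126 combinations miss at least one objective), so 5 is optimal.

5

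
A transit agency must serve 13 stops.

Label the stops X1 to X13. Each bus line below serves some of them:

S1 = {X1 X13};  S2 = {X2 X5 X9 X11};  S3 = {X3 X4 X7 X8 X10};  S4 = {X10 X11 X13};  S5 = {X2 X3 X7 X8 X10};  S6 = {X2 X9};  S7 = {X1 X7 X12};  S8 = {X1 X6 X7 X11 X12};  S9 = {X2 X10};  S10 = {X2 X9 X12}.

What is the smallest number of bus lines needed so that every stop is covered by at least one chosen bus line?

4

Take {S1, S2, S3, S8}. Their union is {X1, X2, X3, X4, X5, X6, X7, X8, X9, X10, X11, X12, X13}, which is all 13 stops.
No 3 of the 10 bus lines cover everything (all 120 combinations miss at least one stop), so 4 is optimal.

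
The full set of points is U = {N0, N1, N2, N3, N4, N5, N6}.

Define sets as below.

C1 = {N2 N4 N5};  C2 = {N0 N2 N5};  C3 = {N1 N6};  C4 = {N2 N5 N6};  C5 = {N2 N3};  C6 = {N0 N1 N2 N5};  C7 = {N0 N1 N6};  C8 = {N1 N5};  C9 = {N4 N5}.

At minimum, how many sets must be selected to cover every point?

Take {C5, C7, C9}. Their union is {N0, N1, N2, N3, N4, N5, N6}, which is all 7 points.
Only C5 contains N3, so C5 is forced; the remaining 5 points need at least 2 more sets (each remaining set adds at most 3) — so at least 3 sets are needed, and 3 is optimal.

3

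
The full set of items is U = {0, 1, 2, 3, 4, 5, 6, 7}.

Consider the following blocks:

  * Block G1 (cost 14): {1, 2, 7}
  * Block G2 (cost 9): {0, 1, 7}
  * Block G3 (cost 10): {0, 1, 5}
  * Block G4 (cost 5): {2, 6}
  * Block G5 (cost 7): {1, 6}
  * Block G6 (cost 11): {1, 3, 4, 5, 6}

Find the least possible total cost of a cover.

25

G2, G4, G6 together cover every item (G2 ∪ G4 ∪ G6 = {0, 1, 2, 3, 4, 5, 6, 7}); total cost 9 + 5 + 11 = 25.
No covering selection has total cost below 25.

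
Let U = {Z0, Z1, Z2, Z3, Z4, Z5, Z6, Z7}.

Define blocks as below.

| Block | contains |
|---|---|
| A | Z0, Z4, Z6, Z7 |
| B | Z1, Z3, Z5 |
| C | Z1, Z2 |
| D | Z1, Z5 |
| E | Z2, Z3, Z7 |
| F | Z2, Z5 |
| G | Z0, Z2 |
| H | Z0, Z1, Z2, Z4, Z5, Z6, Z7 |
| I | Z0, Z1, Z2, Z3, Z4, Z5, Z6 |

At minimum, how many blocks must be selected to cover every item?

2

H and I cover everything between them: the union {Z0, Z1, Z2, Z3, Z4, Z5, Z6, Z7} is all of U.
No single block has all 8 items (the largest, H, has 7), so 2 is optimal.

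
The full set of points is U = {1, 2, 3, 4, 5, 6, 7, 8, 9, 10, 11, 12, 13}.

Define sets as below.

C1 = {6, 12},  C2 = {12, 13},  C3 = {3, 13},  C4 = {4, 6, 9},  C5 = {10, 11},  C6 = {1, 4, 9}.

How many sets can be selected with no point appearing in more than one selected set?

C1, C3, C5, C6 are pairwise disjoint (C1={6,12}; C3={3,13}; C5={10,11}; C6={1,4,9}).
Every remaining set overlaps one of these, and no 5 of the listed sets are pairwise disjoint, so 4 is the maximum.

4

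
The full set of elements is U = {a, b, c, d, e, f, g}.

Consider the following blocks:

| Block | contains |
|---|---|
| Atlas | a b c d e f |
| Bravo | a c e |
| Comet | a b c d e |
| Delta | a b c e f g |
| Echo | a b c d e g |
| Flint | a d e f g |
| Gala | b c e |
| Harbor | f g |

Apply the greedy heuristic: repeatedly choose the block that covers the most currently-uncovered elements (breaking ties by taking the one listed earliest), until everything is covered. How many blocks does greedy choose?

2

Greedy: pick Atlas (covers 6 new) → pick Delta (covers 1 new). Total picks: 2.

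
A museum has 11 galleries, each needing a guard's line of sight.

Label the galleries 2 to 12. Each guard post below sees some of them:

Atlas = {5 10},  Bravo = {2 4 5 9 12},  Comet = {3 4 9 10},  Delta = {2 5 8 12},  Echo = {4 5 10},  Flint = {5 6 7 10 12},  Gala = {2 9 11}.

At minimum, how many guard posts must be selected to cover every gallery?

4

Comet and Delta and Flint and Gala together: Comet ∪ Delta ∪ Flint ∪ Gala = {2, 3, 4, 5, 6, 7, 8, 9, 10, 11, 12} — every gallery is covered.
No 3 of the 7 guard posts cover everything (all 35 combinations miss at least one gallery), so 4 is optimal.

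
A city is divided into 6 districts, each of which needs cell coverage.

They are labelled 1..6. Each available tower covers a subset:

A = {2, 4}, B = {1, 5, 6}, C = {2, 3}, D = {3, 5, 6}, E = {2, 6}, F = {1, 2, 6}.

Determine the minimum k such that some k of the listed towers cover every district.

3

Take {A, B, C}. Their union is {1, 2, 3, 4, 5, 6}, which is all 6 districts.
Only A contains 4, so A is forced; the remaining 4 districts need at least 2 more towers (each remaining tower adds at most 3) — so at least 3 towers are needed, and 3 is optimal.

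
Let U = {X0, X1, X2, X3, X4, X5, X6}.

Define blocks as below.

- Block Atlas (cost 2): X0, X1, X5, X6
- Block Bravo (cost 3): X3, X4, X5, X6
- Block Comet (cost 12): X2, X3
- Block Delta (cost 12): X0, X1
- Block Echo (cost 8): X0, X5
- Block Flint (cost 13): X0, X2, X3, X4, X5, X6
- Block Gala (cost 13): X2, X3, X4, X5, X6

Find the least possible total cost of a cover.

15

Atlas, Flint together cover every point (Atlas ∪ Flint = {X0, X1, X2, X3, X4, X5, X6}); total cost 2 + 13 = 15.
The greedy pick Atlas, Bravo, Comet costs 17; no covering selection beats 15.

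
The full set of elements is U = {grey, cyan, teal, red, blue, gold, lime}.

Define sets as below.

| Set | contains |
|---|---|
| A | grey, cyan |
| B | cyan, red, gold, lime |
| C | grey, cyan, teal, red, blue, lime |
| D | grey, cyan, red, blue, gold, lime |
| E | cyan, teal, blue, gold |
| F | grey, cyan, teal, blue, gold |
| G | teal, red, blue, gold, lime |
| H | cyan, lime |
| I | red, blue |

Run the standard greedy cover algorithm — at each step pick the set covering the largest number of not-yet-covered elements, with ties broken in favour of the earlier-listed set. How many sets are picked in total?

2

Greedy: pick C (covers 6 new) → pick B (covers 1 new). Total picks: 2.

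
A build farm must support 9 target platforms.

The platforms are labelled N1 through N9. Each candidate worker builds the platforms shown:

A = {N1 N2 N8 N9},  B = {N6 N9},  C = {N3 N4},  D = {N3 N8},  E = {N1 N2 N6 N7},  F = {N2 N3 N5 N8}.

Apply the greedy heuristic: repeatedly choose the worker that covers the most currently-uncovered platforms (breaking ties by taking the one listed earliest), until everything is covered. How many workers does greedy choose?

Greedy: pick A (covers 4 new) → pick C (covers 2 new) → pick E (covers 2 new) → pick F (covers 1 new). Total picks: 4.

4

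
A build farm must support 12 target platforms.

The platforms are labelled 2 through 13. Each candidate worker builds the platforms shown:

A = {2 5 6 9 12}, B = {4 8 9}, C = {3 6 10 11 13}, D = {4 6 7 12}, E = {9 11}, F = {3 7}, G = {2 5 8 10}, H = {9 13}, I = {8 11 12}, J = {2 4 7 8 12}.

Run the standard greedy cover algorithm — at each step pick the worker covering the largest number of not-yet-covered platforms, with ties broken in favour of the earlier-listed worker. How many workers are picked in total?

Greedy: pick A (covers 5 new) → pick C (covers 4 new) → pick J (covers 3 new). Total picks: 3.

3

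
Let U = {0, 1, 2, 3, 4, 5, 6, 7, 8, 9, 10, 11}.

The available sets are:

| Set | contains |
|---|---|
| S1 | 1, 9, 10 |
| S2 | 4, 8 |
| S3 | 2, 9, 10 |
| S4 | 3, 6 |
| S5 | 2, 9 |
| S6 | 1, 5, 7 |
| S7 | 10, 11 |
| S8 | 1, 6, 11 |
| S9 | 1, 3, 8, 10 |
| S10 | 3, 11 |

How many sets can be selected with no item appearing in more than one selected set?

S2, S4, S5, S6, S7 are pairwise disjoint (S2={4,8}; S4={3,6}; S5={2,9}; S6={1,5,7}; S7={10,11}).
Every remaining set overlaps one of these, and no 6 of the listed sets are pairwise disjoint, so 5 is the maximum.

5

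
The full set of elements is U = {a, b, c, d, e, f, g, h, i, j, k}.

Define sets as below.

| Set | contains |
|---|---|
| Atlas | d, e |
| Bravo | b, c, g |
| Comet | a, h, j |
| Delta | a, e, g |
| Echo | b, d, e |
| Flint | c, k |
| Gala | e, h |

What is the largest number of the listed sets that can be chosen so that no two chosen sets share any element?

3

Comet, Echo, Flint are pairwise disjoint (Comet={a,h,j}; Echo={b,d,e}; Flint={c,k}).
Every remaining set overlaps one of these, and no 4 of the listed sets are pairwise disjoint, so 3 is the maximum.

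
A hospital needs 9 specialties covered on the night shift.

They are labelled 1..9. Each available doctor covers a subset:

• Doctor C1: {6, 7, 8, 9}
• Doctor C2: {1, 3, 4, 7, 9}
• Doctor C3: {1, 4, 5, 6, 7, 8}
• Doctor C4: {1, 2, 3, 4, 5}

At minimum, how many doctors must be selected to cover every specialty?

C1 and C4 together: C1 ∪ C4 = {1, 2, 3, 4, 5, 6, 7, 8, 9} — every specialty is covered.
No single doctor has all 9 specialties (the largest, C3, has 6), so 2 is optimal.

2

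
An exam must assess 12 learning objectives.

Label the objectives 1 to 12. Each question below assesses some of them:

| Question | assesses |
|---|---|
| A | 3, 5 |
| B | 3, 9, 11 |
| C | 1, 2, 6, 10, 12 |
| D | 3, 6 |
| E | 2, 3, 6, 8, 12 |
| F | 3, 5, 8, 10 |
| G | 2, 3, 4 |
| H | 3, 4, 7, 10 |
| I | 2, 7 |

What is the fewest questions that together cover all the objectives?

4

B and C and F and H together: B ∪ C ∪ F ∪ H = {1, 2, 3, 4, 5, 6, 7, 8, 9, 10, 11, 12} — every objective is covered.
Only C contains 1, so C is forced; the remaining 7 objectives need at least 3 more questions (each remaining question adds at most 3) — so at least 4 questions are needed, and 4 is optimal.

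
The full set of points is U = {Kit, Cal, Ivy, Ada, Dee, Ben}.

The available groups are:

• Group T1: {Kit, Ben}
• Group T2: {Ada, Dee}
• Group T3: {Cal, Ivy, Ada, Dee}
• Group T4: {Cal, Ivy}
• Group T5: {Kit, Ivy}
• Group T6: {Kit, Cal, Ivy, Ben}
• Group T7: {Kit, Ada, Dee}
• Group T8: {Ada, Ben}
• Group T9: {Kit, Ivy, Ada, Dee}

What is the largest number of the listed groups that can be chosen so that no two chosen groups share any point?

T1, T2, T4 are pairwise disjoint (T1={Kit,Ben}; T2={Ada,Dee}; T4={Cal,Ivy}).
Every remaining group overlaps one of these, and no 4 of the listed groups are pairwise disjoint, so 3 is the maximum.

3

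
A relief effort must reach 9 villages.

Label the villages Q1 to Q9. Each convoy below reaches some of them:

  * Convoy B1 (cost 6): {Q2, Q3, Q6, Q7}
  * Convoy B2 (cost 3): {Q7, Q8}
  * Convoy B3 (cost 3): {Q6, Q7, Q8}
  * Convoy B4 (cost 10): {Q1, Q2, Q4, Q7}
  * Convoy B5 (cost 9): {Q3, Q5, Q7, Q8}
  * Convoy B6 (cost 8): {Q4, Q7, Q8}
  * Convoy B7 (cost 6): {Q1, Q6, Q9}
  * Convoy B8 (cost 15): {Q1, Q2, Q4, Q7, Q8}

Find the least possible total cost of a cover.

B4, B5, B7 together cover every village (B4 ∪ B5 ∪ B7 = {Q1, Q2, Q3, Q4, Q5, Q6, Q7, Q8, Q9}); total cost 10 + 9 + 6 = 25.
The greedy pick B3, B1, B7, B6, B5 costs 32; no covering selection beats 25.

25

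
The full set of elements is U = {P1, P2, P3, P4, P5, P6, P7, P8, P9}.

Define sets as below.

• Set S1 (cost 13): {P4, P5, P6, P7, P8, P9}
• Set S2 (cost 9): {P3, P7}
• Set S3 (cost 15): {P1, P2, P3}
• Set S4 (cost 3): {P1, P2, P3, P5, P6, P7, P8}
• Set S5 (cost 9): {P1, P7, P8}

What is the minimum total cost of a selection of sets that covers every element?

16

S1, S4 together cover every element (S1 ∪ S4 = {P1, P2, P3, P4, P5, P6, P7, P8, P9}); total cost 13 + 3 = 16.
No covering selection has total cost below 16.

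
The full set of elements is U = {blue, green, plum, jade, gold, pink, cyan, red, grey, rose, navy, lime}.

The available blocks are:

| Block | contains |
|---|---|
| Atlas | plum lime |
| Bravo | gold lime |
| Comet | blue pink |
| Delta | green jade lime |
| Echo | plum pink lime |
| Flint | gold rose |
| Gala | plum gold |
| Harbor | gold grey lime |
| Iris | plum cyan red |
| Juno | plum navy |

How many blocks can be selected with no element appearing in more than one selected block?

Comet, Delta, Flint, Juno are pairwise disjoint (Comet={blue,pink}; Delta={green,jade,lime}; Flint={gold,rose}; Juno={plum,navy}).
Every remaining block overlaps one of these, and no 5 of the listed blocks are pairwise disjoint, so 4 is the maximum.

4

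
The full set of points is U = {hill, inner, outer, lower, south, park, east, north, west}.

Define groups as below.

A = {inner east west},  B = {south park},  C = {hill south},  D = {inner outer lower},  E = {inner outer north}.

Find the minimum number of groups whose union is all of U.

5

A and B and C and D and E together: A ∪ B ∪ C ∪ D ∪ E = {hill, inner, outer, lower, south, park, east, north, west} — every point is covered.
No 4 of the 5 groups cover everything (all 5 combinations miss at least one point), so 5 is optimal.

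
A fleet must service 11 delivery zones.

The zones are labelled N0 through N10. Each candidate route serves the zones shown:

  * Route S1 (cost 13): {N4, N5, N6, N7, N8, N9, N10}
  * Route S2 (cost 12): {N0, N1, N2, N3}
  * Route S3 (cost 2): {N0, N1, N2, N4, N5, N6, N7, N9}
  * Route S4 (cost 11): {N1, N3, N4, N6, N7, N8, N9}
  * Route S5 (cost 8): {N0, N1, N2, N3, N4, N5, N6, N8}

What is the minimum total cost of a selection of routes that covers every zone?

21

S1, S5 together cover every zone (S1 ∪ S5 = {N0, N1, N2, N3, N4, N5, N6, N7, N8, N9, N10}); total cost 13 + 8 = 21.
The greedy pick S3, S5, S1 costs 23; no covering selection beats 21.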